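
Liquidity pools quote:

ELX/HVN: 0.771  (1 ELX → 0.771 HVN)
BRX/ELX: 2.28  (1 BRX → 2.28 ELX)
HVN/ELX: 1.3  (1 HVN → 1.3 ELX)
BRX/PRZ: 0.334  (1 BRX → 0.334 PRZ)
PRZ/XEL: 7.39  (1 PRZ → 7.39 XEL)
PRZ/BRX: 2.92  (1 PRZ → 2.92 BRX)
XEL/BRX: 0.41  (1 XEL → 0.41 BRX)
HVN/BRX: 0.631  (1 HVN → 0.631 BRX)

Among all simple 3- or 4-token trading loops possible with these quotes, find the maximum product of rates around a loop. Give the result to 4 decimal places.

1.1092

BRX→ELX→HVN→BRX: 2.28 × 0.771 × 0.631 = 1.10922
XEL→BRX→PRZ→XEL: 0.41 × 0.334 × 7.39 = 1.01199
Maximum is BRX→ELX→HVN→BRX at 1.1092; arbitrage exists.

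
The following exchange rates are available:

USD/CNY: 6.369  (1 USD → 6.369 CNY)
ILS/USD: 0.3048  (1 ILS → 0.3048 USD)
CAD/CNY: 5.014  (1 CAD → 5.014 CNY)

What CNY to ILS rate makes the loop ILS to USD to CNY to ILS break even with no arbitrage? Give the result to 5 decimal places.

Known legs of the cycle: 0.3048 × 6.369 = 1.9412712
For no arbitrage the full-cycle product must be 1, so the missing rate is 1 / 1.9412712 ≈ 0.5151264.

0.51513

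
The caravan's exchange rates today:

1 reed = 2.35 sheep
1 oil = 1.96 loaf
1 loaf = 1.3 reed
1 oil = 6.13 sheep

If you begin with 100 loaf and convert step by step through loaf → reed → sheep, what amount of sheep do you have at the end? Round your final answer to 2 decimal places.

305.50

100 loaf × 1.3 = 130 reed
130 reed × 2.35 = 305.5 sheep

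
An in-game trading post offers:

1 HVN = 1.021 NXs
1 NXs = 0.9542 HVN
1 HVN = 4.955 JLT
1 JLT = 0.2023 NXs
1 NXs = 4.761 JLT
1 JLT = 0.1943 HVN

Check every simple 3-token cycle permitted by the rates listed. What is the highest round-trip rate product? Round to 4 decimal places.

JLT→NXs→HVN→JLT: 0.2023 × 0.9542 × 4.955 = 0.95649
JLT→HVN→NXs→JLT: 0.1943 × 1.021 × 4.761 = 0.94449
Maximum is JLT→NXs→HVN→JLT at 0.9565; no arbitrage — every cycle loses value.

0.9565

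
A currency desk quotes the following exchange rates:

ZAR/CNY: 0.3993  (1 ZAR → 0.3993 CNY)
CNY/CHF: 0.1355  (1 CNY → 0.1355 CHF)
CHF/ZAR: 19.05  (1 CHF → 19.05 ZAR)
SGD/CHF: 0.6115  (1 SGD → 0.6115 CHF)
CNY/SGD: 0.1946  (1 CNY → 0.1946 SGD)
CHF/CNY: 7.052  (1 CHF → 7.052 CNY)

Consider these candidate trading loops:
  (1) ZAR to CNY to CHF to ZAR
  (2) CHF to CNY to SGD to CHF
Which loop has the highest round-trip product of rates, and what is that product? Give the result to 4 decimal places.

1.0307

(1) 0.3993 × 0.1355 × 19.05 = 1.03070
(2) 7.052 × 0.1946 × 0.6115 = 0.83917
Highest is cycle (1) at 1.0307 (>1, arbitrage).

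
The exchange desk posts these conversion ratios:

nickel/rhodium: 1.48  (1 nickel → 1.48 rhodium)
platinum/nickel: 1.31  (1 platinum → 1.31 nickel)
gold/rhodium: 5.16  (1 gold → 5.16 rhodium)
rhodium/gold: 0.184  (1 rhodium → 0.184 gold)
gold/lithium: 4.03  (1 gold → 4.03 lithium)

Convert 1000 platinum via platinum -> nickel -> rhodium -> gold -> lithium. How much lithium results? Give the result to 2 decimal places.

1000 platinum × 1.31 = 1310 nickel
1310 nickel × 1.48 = 1938.8 rhodium
1938.8 rhodium × 0.184 = 356.7392 gold
356.7392 gold × 4.03 = 1437.658976 lithium

1437.66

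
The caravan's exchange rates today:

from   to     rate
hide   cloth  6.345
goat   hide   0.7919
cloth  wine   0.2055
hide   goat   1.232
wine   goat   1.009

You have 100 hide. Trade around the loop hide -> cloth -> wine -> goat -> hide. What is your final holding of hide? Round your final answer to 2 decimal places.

100 hide × 6.345 = 634.5 cloth
634.5 cloth × 0.2055 = 130.38975 wine
130.38975 wine × 1.009 = 131.56325775 goat
131.56325775 goat × 0.7919 = 104.184943812225 hide

104.18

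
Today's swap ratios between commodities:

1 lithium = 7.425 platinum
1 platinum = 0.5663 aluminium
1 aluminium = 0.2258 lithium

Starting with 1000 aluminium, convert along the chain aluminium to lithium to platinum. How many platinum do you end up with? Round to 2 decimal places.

1000 aluminium × 0.2258 = 225.8 lithium
225.8 lithium × 7.425 = 1676.565 platinum

1676.57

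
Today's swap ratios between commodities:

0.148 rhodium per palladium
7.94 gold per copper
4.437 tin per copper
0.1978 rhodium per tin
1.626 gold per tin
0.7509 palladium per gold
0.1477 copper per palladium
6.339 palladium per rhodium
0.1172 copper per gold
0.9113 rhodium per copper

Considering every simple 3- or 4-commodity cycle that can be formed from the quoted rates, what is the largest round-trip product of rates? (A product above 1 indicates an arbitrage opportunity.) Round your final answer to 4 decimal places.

palladium→copper→gold→palladium: 0.1477 × 7.94 × 0.7509 = 0.88061
palladium→copper→rhodium→palladium: 0.1477 × 0.9113 × 6.339 = 0.85322
copper→tin→gold→copper: 4.437 × 1.626 × 0.1172 = 0.84555
palladium→copper→tin→rhodium→palladium: 0.1477 × 4.437 × 0.1978 × 6.339 = 0.82171
palladium→copper→tin→gold→palladium: 0.1477 × 4.437 × 1.626 × 0.7509 = 0.80015
Maximum is palladium→copper→gold→palladium at 0.8806; no arbitrage — every cycle loses value.

0.8806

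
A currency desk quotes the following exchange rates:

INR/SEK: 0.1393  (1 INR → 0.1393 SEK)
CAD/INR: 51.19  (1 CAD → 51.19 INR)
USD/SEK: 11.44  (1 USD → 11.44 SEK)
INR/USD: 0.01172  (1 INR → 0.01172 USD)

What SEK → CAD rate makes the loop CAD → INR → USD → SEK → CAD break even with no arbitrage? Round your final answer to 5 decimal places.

0.14570

Known legs of the cycle: 51.19 × 0.01172 × 11.44 = 6.863391392
For no arbitrage the full-cycle product must be 1, so the missing rate is 1 / 6.863391392 ≈ 0.1457006.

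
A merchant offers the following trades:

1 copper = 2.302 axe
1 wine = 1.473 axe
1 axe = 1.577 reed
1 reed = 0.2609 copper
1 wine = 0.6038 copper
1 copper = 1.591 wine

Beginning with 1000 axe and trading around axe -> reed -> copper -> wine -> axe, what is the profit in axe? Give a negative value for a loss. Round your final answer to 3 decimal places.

-35.774

1000 axe × 1.577 = 1577 reed
1577 reed × 0.2609 = 411.4393 copper
411.4393 copper × 1.591 = 654.5999263 wine
654.5999263 wine × 1.473 = 964.2256914399 axe
Net change: 964.2256914399 − 1000 = -35.7743085601 axe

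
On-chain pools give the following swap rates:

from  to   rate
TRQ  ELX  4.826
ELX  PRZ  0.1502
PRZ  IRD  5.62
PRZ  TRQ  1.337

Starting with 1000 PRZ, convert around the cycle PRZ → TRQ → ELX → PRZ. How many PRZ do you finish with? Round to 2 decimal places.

969.14

1000 PRZ × 1.337 = 1337 TRQ
1337 TRQ × 4.826 = 6452.362 ELX
6452.362 ELX × 0.1502 = 969.1447724 PRZ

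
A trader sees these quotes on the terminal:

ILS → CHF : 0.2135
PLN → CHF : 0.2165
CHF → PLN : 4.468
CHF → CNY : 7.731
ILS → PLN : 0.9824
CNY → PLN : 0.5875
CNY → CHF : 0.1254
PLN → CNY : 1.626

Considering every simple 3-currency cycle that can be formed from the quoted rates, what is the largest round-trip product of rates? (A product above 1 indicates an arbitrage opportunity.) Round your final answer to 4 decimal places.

CNY→PLN→CHF→CNY: 0.5875 × 0.2165 × 7.731 = 0.98333
CNY→CHF→PLN→CNY: 0.1254 × 4.468 × 1.626 = 0.91103
Maximum is CNY→PLN→CHF→CNY at 0.9833; no arbitrage — every cycle loses value.

0.9833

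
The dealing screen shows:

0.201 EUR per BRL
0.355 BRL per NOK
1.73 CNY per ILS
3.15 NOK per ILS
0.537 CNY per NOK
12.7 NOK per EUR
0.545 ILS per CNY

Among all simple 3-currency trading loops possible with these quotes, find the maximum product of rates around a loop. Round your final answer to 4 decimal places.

0.9219

ILS→NOK→CNY→ILS: 3.15 × 0.537 × 0.545 = 0.92189
EUR→NOK→BRL→EUR: 12.7 × 0.355 × 0.201 = 0.90621
Maximum is ILS→NOK→CNY→ILS at 0.9219; no arbitrage — every cycle loses value.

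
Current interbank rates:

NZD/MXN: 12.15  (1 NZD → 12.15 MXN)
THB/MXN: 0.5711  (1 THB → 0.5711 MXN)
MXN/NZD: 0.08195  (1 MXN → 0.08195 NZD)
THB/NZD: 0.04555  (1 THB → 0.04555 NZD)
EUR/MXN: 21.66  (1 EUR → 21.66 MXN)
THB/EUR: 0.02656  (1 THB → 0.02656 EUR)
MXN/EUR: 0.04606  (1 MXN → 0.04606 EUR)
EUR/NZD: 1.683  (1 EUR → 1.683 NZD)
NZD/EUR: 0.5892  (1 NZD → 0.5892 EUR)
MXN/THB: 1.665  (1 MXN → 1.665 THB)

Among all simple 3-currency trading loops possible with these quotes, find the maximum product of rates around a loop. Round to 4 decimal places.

1.0459

EUR→MXN→NZD→EUR: 21.66 × 0.08195 × 0.5892 = 1.04585
EUR→MXN→THB→EUR: 21.66 × 1.665 × 0.02656 = 0.95786
EUR→NZD→MXN→EUR: 1.683 × 12.15 × 0.04606 = 0.94186
MXN→THB→NZD→MXN: 1.665 × 0.04555 × 12.15 = 0.92147
Maximum is EUR→MXN→NZD→EUR at 1.0459; arbitrage exists.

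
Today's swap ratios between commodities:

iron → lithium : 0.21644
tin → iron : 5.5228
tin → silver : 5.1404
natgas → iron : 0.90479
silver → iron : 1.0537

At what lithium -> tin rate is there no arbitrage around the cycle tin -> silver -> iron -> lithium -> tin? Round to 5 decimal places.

Known legs of the cycle: 5.1404 × 1.0537 × 0.21644 = 1.1723341610512
For no arbitrage the full-cycle product must be 1, so the missing rate is 1 / 1.1723341610512 ≈ 0.8529991.

0.85300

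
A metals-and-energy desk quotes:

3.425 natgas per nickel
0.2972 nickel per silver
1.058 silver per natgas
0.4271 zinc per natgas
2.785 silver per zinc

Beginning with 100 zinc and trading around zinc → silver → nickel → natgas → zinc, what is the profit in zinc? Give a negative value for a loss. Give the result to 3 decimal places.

100 zinc × 2.785 = 278.5 silver
278.5 silver × 0.2972 = 82.7702 nickel
82.7702 nickel × 3.425 = 283.487935 natgas
283.487935 natgas × 0.4271 = 121.0776970385 zinc
Net change: 121.0776970385 − 100 = 21.0776970385 zinc

21.078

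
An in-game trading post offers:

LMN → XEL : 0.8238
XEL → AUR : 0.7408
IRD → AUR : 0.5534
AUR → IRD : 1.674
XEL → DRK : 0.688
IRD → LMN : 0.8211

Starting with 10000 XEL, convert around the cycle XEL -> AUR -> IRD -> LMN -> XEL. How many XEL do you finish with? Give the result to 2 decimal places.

10000 XEL × 0.7408 = 7408 AUR
7408 AUR × 1.674 = 12400.992 IRD
12400.992 IRD × 0.8211 = 10182.4545312 LMN
10182.4545312 LMN × 0.8238 = 8388.30604280256 XEL

8388.31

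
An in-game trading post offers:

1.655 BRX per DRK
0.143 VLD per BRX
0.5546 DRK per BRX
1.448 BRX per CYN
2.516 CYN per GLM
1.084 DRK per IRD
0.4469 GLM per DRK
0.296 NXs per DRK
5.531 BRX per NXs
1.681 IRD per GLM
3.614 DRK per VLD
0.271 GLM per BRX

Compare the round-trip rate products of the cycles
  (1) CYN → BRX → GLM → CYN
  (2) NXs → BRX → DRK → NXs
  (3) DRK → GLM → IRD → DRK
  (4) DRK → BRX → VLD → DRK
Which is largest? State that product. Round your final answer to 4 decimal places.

0.9873

(1) 1.448 × 0.271 × 2.516 = 0.98730
(2) 5.531 × 0.5546 × 0.296 = 0.90798
(3) 0.4469 × 1.681 × 1.084 = 0.81434
(4) 1.655 × 0.143 × 3.614 = 0.85531
Highest is cycle (1) at 0.9873 (≤1, no arbitrage).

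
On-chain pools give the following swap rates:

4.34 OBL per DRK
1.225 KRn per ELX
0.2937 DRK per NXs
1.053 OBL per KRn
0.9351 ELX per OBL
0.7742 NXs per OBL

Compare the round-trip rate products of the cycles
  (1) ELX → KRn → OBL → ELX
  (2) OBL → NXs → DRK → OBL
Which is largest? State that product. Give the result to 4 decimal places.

1.2062

(1) 1.225 × 1.053 × 0.9351 = 1.20621
(2) 0.7742 × 0.2937 × 4.34 = 0.98684
Highest is cycle (1) at 1.2062 (>1, arbitrage).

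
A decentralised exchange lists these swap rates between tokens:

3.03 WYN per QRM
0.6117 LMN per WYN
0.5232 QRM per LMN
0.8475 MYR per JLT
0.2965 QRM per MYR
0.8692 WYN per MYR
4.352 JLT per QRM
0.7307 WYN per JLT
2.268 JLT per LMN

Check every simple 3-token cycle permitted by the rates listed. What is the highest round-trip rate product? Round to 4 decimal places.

1.0936

JLT→MYR→QRM→JLT: 0.8475 × 0.2965 × 4.352 = 1.09359
WYN→LMN→JLT→WYN: 0.6117 × 2.268 × 0.7307 = 1.01373
WYN→LMN→QRM→WYN: 0.6117 × 0.5232 × 3.03 = 0.96973
Maximum is JLT→MYR→QRM→JLT at 1.0936; arbitrage exists.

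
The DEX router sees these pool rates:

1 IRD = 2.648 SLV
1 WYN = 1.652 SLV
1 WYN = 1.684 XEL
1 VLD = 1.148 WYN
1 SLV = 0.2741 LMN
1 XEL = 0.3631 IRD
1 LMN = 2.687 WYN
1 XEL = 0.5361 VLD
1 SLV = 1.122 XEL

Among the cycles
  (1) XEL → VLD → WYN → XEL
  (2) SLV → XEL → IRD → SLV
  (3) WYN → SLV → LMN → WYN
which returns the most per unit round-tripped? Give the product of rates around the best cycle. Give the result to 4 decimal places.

1.2167

(1) 0.5361 × 1.148 × 1.684 = 1.03641
(2) 1.122 × 0.3631 × 2.648 = 1.07879
(3) 1.652 × 0.2741 × 2.687 = 1.21671
Highest is cycle (3) at 1.2167 (>1, arbitrage).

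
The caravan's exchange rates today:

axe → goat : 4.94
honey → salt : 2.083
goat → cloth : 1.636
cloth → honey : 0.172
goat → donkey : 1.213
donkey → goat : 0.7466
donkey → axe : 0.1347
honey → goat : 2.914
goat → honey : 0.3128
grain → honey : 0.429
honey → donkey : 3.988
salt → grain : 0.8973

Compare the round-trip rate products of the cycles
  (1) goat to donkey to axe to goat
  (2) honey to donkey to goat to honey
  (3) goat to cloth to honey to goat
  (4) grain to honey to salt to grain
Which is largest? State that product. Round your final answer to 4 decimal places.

(1) 1.213 × 0.1347 × 4.94 = 0.80715
(2) 3.988 × 0.7466 × 0.3128 = 0.93134
(3) 1.636 × 0.172 × 2.914 = 0.81998
(4) 0.429 × 2.083 × 0.8973 = 0.80183
Highest is cycle (2) at 0.9313 (≤1, no arbitrage).

0.9313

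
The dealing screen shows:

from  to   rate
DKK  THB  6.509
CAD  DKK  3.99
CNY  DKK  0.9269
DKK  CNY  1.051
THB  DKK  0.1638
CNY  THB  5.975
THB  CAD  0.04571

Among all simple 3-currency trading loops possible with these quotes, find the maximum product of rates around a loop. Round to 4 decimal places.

THB→CAD→DKK→THB: 0.04571 × 3.99 × 6.509 = 1.18713
CNY→THB→DKK→CNY: 5.975 × 0.1638 × 1.051 = 1.02862
Maximum is THB→CAD→DKK→THB at 1.1871; arbitrage exists.

1.1871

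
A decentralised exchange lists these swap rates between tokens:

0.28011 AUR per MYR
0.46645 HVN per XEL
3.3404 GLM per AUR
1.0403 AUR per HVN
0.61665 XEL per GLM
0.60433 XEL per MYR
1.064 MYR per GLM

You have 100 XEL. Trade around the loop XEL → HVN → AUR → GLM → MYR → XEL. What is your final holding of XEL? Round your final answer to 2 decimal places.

104.23

100 XEL × 0.46645 = 46.645 HVN
46.645 HVN × 1.0403 = 48.5247935 AUR
48.5247935 AUR × 3.3404 = 162.0922202074 GLM
162.0922202074 GLM × 1.064 = 172.4661223006736 MYR
172.4661223006736 MYR × 0.60433 = 104.226451689966076688 XEL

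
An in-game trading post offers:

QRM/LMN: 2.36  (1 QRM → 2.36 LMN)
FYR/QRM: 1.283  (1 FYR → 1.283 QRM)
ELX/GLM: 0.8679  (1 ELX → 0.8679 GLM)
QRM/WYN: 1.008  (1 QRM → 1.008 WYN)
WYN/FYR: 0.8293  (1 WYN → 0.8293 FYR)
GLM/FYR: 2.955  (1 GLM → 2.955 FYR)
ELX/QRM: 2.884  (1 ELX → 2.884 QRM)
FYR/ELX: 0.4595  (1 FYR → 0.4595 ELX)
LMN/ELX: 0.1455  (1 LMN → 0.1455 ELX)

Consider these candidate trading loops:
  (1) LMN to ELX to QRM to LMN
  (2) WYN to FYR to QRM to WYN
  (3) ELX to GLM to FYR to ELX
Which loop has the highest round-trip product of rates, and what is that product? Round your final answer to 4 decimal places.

1.1785

(1) 0.1455 × 2.884 × 2.36 = 0.99031
(2) 0.8293 × 1.283 × 1.008 = 1.07250
(3) 0.8679 × 2.955 × 0.4595 = 1.17845
Highest is cycle (3) at 1.1785 (>1, arbitrage).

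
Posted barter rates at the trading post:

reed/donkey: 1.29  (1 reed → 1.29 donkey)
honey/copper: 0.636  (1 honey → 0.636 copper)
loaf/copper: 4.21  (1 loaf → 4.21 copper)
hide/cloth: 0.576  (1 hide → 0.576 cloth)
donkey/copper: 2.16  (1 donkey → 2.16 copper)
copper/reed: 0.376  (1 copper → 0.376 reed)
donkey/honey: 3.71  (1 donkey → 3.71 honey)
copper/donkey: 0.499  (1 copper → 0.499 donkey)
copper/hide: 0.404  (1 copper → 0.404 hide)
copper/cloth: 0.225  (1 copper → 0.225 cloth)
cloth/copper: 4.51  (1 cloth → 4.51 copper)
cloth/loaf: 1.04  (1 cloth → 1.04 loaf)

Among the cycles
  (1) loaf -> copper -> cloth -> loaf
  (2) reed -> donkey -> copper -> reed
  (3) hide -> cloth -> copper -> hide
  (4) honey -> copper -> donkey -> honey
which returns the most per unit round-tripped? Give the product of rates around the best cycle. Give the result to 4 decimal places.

1.1774

(1) 4.21 × 0.225 × 1.04 = 0.98514
(2) 1.29 × 2.16 × 0.376 = 1.04769
(3) 0.576 × 4.51 × 0.404 = 1.04950
(4) 0.636 × 0.499 × 3.71 = 1.17742
Highest is cycle (4) at 1.1774 (>1, arbitrage).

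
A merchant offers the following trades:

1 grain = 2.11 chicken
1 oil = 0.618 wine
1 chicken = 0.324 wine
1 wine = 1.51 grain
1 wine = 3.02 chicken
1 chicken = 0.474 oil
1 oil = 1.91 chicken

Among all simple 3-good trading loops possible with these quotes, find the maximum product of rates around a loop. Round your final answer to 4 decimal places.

1.0323

wine→grain→chicken→wine: 1.51 × 2.11 × 0.324 = 1.03230
wine→chicken→oil→wine: 3.02 × 0.474 × 0.618 = 0.88465
Maximum is wine→grain→chicken→wine at 1.0323; arbitrage exists.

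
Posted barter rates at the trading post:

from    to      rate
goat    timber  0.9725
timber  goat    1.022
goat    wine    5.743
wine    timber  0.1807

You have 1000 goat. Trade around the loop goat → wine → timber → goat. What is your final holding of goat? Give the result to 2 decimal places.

1060.59

1000 goat × 5.743 = 5743 wine
5743 wine × 0.1807 = 1037.7601 timber
1037.7601 timber × 1.022 = 1060.5908222 goat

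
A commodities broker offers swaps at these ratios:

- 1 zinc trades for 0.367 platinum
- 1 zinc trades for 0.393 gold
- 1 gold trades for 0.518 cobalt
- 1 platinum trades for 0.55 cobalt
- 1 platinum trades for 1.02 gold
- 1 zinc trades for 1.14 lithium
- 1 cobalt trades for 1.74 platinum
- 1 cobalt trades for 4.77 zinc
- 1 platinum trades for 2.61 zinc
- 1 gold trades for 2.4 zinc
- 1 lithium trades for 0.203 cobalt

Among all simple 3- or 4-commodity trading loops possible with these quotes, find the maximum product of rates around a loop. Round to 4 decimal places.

1.1039

zinc→lithium→cobalt→zinc: 1.14 × 0.203 × 4.77 = 1.10387
zinc→lithium→cobalt→platinum→zinc: 1.14 × 0.203 × 1.74 × 2.61 = 1.05097
zinc→gold→cobalt→zinc: 0.393 × 0.518 × 4.77 = 0.97105
zinc→platinum→cobalt→zinc: 0.367 × 0.55 × 4.77 = 0.96282
zinc→platinum→gold→cobalt→zinc: 0.367 × 1.02 × 0.518 × 4.77 = 0.92494
zinc→gold→cobalt→platinum→zinc: 0.393 × 0.518 × 1.74 × 2.61 = 0.92451
cobalt→platinum→gold→cobalt: 1.74 × 1.02 × 0.518 = 0.91935
zinc→platinum→gold→zinc: 0.367 × 1.02 × 2.4 = 0.89842
Maximum is zinc→lithium→cobalt→zinc at 1.1039; arbitrage exists.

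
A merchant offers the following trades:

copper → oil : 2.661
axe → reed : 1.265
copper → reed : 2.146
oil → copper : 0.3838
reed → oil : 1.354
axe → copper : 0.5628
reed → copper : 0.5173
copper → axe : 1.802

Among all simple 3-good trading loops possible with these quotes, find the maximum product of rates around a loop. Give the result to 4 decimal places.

reed→copper→axe→reed: 0.5173 × 1.802 × 1.265 = 1.17920
reed→oil→copper→reed: 1.354 × 0.3838 × 2.146 = 1.11520
Maximum is reed→copper→axe→reed at 1.1792; arbitrage exists.

1.1792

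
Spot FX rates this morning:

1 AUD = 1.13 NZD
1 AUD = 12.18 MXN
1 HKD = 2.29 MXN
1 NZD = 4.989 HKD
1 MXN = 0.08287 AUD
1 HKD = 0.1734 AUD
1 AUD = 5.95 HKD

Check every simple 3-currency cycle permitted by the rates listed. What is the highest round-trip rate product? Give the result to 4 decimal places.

1.1291

HKD→MXN→AUD→HKD: 2.29 × 0.08287 × 5.95 = 1.12915
HKD→AUD→NZD→HKD: 0.1734 × 1.13 × 4.989 = 0.97755
Maximum is HKD→MXN→AUD→HKD at 1.1291; arbitrage exists.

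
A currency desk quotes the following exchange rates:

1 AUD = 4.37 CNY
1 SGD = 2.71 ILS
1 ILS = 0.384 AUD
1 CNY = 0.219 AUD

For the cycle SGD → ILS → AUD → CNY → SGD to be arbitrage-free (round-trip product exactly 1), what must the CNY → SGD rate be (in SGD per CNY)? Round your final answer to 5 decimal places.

Known legs of the cycle: 2.71 × 0.384 × 4.37 = 4.5475968
For no arbitrage the full-cycle product must be 1, so the missing rate is 1 / 4.5475968 ≈ 0.2198964.

0.21990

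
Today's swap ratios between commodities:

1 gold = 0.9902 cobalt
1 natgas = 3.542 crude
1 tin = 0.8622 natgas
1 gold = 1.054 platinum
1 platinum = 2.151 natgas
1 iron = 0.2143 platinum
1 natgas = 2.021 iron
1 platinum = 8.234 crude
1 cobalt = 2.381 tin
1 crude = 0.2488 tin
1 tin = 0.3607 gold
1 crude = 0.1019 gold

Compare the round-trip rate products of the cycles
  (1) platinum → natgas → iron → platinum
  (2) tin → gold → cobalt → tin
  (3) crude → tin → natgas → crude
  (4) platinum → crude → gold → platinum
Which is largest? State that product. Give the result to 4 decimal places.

0.9316

(1) 2.151 × 2.021 × 0.2143 = 0.93160
(2) 0.3607 × 0.9902 × 2.381 = 0.85041
(3) 0.2488 × 0.8622 × 3.542 = 0.75981
(4) 8.234 × 0.1019 × 1.054 = 0.88435
Highest is cycle (1) at 0.9316 (≤1, no arbitrage).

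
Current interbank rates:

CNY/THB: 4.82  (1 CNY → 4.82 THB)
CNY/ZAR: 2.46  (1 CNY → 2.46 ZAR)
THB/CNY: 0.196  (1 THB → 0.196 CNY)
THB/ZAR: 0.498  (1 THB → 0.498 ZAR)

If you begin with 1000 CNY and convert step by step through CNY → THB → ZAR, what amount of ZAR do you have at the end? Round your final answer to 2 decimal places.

2400.36

1000 CNY × 4.82 = 4820 THB
4820 THB × 0.498 = 2400.36 ZAR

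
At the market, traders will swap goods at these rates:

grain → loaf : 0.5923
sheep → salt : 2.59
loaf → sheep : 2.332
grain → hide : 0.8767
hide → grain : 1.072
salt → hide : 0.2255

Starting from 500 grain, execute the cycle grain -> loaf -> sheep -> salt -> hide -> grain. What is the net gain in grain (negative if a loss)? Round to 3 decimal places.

-67.604

500 grain × 0.5923 = 296.15 loaf
296.15 loaf × 2.332 = 690.6218 sheep
690.6218 sheep × 2.59 = 1788.710462 salt
1788.710462 salt × 0.2255 = 403.354209181 hide
403.354209181 hide × 1.072 = 432.395712242032 grain
Net change: 432.395712242032 − 500 = -67.604287757968 grain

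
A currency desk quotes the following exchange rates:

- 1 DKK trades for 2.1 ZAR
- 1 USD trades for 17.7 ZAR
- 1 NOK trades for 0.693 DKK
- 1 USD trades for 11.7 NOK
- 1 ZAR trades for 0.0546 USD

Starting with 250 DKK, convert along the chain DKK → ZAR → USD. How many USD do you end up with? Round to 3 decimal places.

28.665

250 DKK × 2.1 = 525 ZAR
525 ZAR × 0.0546 = 28.665 USD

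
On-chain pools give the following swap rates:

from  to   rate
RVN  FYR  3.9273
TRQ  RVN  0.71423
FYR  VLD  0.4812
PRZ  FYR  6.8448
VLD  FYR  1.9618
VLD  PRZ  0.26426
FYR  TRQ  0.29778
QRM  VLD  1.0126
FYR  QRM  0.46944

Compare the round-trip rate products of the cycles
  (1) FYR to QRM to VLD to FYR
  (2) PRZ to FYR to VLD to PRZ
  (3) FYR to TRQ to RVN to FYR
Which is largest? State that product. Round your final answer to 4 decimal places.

0.9326

(1) 0.46944 × 1.0126 × 1.9618 = 0.93255
(2) 6.8448 × 0.4812 × 0.26426 = 0.87040
(3) 0.29778 × 0.71423 × 3.9273 = 0.83527
Highest is cycle (1) at 0.9326 (≤1, no arbitrage).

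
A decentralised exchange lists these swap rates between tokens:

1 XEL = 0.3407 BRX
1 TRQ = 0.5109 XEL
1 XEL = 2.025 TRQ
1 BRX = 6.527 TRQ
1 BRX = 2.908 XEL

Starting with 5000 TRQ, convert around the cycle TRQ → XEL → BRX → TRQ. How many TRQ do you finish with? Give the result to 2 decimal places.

5000 TRQ × 0.5109 = 2554.5 XEL
2554.5 XEL × 0.3407 = 870.31815 BRX
870.31815 BRX × 6.527 = 5680.56656505 TRQ

5680.57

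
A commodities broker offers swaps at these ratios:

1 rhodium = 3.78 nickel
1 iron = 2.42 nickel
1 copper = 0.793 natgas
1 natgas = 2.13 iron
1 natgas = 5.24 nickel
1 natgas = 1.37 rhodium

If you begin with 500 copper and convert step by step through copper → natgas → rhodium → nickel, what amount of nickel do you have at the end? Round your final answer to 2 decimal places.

2053.31

500 copper × 0.793 = 396.5 natgas
396.5 natgas × 1.37 = 543.205 rhodium
543.205 rhodium × 3.78 = 2053.3149 nickel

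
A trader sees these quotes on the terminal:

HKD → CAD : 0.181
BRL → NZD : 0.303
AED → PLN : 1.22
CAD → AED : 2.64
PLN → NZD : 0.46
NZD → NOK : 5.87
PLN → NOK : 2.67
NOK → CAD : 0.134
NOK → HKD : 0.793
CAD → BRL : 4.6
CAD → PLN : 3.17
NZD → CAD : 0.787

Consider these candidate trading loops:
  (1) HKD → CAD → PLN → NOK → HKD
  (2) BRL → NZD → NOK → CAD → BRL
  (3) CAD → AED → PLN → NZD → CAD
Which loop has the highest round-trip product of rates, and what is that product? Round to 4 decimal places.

(1) 0.181 × 3.17 × 2.67 × 0.793 = 1.21485
(2) 0.303 × 5.87 × 0.134 × 4.6 = 1.09634
(3) 2.64 × 1.22 × 0.46 × 0.787 = 1.16599
Highest is cycle (1) at 1.2148 (>1, arbitrage).

1.2148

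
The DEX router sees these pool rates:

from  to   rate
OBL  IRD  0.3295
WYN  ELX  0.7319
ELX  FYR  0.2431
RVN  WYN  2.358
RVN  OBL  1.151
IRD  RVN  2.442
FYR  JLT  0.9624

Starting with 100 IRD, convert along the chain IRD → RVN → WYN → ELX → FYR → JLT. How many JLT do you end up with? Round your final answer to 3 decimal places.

100 IRD × 2.442 = 244.2 RVN
244.2 RVN × 2.358 = 575.8236 WYN
575.8236 WYN × 0.7319 = 421.44529284 ELX
421.44529284 ELX × 0.2431 = 102.453350689404 FYR
102.453350689404 FYR × 0.9624 = 98.6011047034824096 JLT

98.601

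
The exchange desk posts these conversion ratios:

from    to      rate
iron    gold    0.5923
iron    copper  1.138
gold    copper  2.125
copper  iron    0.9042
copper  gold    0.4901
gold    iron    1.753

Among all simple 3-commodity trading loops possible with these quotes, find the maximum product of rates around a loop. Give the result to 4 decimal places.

1.1381

gold→copper→iron→gold: 2.125 × 0.9042 × 0.5923 = 1.13806
gold→iron→copper→gold: 1.753 × 1.138 × 0.4901 = 0.97771
Maximum is gold→copper→iron→gold at 1.1381; arbitrage exists.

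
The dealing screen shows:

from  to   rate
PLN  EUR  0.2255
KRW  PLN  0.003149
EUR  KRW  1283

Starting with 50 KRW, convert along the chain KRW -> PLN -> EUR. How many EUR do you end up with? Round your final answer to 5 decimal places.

50 KRW × 0.003149 = 0.15745 PLN
0.15745 PLN × 0.2255 = 0.035504975 EUR

0.03550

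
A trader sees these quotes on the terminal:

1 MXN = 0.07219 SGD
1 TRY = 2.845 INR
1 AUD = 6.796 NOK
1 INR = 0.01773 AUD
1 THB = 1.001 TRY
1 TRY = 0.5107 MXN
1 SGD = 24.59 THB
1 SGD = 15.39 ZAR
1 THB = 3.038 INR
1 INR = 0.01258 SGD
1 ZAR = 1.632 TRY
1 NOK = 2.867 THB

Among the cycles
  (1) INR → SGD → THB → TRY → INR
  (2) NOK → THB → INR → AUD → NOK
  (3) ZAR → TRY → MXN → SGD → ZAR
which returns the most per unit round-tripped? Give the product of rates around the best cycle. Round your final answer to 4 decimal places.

1.0495

(1) 0.01258 × 24.59 × 1.001 × 2.845 = 0.88096
(2) 2.867 × 3.038 × 0.01773 × 6.796 = 1.04949
(3) 1.632 × 0.5107 × 0.07219 × 15.39 = 0.92598
Highest is cycle (2) at 1.0495 (>1, arbitrage).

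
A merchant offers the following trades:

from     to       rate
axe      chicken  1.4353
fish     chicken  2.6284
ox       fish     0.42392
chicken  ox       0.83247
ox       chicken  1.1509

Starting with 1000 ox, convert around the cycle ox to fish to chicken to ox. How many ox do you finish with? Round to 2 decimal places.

1000 ox × 0.42392 = 423.92 fish
423.92 fish × 2.6284 = 1114.231328 chicken
1114.231328 chicken × 0.83247 = 927.56415362016 ox

927.56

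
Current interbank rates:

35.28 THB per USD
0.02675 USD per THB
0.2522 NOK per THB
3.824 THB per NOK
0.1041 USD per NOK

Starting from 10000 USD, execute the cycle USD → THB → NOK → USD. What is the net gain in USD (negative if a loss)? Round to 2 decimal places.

10000 USD × 35.28 = 352800 THB
352800 THB × 0.2522 = 88976.16 NOK
88976.16 NOK × 0.1041 = 9262.418256 USD
Net change: 9262.418256 − 10000 = -737.581744 USD

-737.58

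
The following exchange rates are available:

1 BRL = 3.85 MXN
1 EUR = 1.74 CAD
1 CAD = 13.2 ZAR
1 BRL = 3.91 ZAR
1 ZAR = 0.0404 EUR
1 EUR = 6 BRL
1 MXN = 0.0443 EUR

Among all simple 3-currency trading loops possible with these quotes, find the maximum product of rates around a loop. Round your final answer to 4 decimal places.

EUR→BRL→MXN→EUR: 6 × 3.85 × 0.0443 = 1.02333
EUR→BRL→ZAR→EUR: 6 × 3.91 × 0.0404 = 0.94778
EUR→CAD→ZAR→EUR: 1.74 × 13.2 × 0.0404 = 0.92791
Maximum is EUR→BRL→MXN→EUR at 1.0233; arbitrage exists.

1.0233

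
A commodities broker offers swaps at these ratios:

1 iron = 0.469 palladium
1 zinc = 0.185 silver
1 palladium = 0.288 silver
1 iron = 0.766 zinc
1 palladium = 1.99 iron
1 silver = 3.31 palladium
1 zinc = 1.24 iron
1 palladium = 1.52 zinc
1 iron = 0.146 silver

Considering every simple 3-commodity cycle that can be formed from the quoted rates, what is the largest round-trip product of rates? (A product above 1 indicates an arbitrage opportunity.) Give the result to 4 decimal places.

0.9617

iron→silver→palladium→iron: 0.146 × 3.31 × 1.99 = 0.96169
zinc→silver→palladium→zinc: 0.185 × 3.31 × 1.52 = 0.93077
iron→palladium→zinc→iron: 0.469 × 1.52 × 1.24 = 0.88397
Maximum is iron→silver→palladium→iron at 0.9617; no arbitrage — every cycle loses value.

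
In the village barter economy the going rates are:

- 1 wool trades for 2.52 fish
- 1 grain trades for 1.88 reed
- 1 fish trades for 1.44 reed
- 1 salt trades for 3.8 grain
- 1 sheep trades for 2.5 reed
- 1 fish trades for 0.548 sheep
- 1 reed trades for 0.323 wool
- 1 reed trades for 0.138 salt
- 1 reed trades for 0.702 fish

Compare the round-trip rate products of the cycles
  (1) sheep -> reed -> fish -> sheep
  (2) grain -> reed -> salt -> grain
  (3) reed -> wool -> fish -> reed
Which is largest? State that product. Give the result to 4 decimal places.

(1) 2.5 × 0.702 × 0.548 = 0.96174
(2) 1.88 × 0.138 × 3.8 = 0.98587
(3) 0.323 × 2.52 × 1.44 = 1.17210
Highest is cycle (3) at 1.1721 (>1, arbitrage).

1.1721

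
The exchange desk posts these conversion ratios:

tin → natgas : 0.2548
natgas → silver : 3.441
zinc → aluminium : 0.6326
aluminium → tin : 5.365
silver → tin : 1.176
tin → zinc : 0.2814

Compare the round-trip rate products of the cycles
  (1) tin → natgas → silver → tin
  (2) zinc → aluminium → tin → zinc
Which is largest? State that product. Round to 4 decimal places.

(1) 0.2548 × 3.441 × 1.176 = 1.03108
(2) 0.6326 × 5.365 × 0.2814 = 0.95504
Highest is cycle (1) at 1.0311 (>1, arbitrage).

1.0311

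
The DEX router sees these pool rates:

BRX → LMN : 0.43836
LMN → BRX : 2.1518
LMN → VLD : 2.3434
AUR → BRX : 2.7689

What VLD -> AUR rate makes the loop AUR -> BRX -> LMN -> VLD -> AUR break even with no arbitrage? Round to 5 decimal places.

Known legs of the cycle: 2.7689 × 0.43836 × 2.3434 = 2.8443603443736
For no arbitrage the full-cycle product must be 1, so the missing rate is 1 / 2.8443603443736 ≈ 0.3515729.

0.35157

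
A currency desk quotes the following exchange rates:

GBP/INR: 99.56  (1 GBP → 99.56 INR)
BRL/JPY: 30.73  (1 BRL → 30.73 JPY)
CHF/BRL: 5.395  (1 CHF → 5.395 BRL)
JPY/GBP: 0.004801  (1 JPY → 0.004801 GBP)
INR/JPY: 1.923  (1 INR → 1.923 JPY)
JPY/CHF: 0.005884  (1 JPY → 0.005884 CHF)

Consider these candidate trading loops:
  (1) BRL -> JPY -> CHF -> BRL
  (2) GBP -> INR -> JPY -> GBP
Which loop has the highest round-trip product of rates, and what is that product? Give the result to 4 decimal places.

0.9755

(1) 30.73 × 0.005884 × 5.395 = 0.97550
(2) 99.56 × 1.923 × 0.004801 = 0.91917
Highest is cycle (1) at 0.9755 (≤1, no arbitrage).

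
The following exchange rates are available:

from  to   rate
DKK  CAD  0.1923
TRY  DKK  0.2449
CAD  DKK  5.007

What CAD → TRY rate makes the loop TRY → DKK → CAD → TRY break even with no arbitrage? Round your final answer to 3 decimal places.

21.234

Known legs of the cycle: 0.2449 × 0.1923 = 0.04709427
For no arbitrage the full-cycle product must be 1, so the missing rate is 1 / 0.04709427 ≈ 21.23401.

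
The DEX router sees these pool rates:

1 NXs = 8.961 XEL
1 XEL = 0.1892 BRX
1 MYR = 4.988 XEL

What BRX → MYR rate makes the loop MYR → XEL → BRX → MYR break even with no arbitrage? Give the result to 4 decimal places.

Known legs of the cycle: 4.988 × 0.1892 = 0.9437296
For no arbitrage the full-cycle product must be 1, so the missing rate is 1 / 0.9437296 ≈ 1.059626.

1.0596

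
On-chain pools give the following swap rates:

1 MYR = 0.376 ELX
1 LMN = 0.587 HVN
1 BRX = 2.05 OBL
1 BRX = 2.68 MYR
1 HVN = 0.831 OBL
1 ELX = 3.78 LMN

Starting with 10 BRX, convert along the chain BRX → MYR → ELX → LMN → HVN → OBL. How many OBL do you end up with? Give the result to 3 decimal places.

18.580

10 BRX × 2.68 = 26.8 MYR
26.8 MYR × 0.376 = 10.0768 ELX
10.0768 ELX × 3.78 = 38.090304 LMN
38.090304 LMN × 0.587 = 22.359008448 HVN
22.359008448 HVN × 0.831 = 18.580336020288 OBL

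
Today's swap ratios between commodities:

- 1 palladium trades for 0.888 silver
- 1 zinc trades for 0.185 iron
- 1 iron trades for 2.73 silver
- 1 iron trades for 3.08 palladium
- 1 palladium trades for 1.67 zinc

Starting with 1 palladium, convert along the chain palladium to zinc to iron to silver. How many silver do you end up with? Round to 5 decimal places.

1 palladium × 1.67 = 1.67 zinc
1.67 zinc × 0.185 = 0.30895 iron
0.30895 iron × 2.73 = 0.8434335 silver

0.84343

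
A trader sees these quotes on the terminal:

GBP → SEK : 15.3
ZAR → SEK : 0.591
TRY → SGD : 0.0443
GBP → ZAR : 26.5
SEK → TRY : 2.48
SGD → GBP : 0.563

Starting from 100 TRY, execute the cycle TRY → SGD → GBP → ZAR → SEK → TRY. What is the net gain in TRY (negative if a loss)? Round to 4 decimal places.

100 TRY × 0.0443 = 4.43 SGD
4.43 SGD × 0.563 = 2.49409 GBP
2.49409 GBP × 26.5 = 66.093385 ZAR
66.093385 ZAR × 0.591 = 39.061190535 SEK
39.061190535 SEK × 2.48 = 96.8717525268 TRY
Net change: 96.8717525268 − 100 = -3.1282474732 TRY

-3.1282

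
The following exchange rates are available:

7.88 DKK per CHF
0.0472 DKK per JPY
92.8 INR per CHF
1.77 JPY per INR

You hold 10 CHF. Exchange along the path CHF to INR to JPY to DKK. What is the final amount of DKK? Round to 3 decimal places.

77.529

10 CHF × 92.8 = 928 INR
928 INR × 1.77 = 1642.56 JPY
1642.56 JPY × 0.0472 = 77.528832 DKK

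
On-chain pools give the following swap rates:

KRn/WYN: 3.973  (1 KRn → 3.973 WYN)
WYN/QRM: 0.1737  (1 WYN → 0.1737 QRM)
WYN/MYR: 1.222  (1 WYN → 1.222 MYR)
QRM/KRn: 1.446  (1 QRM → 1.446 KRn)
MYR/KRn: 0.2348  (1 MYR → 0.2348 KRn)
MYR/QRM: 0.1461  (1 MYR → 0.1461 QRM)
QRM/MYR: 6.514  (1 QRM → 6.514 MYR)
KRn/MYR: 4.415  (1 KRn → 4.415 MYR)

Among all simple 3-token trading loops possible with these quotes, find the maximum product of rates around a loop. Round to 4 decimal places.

MYR→KRn→WYN→MYR: 0.2348 × 3.973 × 1.222 = 1.13996
QRM→KRn→WYN→QRM: 1.446 × 3.973 × 0.1737 = 0.99790
MYR→QRM→KRn→MYR: 0.1461 × 1.446 × 4.415 = 0.93272
Maximum is MYR→KRn→WYN→MYR at 1.1400; arbitrage exists.

1.1400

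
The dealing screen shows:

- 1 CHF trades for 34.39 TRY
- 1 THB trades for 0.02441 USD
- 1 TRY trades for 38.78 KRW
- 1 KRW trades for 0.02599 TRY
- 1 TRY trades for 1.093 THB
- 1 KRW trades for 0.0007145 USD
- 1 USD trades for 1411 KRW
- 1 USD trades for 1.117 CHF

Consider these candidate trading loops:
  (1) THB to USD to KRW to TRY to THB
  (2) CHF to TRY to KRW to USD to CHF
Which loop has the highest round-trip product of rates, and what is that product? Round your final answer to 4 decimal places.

1.0644

(1) 0.02441 × 1411 × 0.02599 × 1.093 = 0.97841
(2) 34.39 × 38.78 × 0.0007145 × 1.117 = 1.06438
Highest is cycle (2) at 1.0644 (>1, arbitrage).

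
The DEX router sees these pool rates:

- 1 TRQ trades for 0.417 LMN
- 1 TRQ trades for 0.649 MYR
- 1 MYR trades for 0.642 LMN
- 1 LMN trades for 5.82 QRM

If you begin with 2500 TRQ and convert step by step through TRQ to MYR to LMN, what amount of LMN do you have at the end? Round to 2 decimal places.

2500 TRQ × 0.649 = 1622.5 MYR
1622.5 MYR × 0.642 = 1041.645 LMN

1041.65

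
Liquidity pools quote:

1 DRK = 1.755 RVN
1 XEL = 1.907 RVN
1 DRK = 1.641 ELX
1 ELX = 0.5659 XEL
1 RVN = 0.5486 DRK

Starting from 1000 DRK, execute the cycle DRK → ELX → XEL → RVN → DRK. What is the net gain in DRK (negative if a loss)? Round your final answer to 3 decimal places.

-28.473

1000 DRK × 1.641 = 1641 ELX
1641 ELX × 0.5659 = 928.6419 XEL
928.6419 XEL × 1.907 = 1770.9201033 RVN
1770.9201033 RVN × 0.5486 = 971.52676867038 DRK
Net change: 971.52676867038 − 1000 = -28.47323132962 DRK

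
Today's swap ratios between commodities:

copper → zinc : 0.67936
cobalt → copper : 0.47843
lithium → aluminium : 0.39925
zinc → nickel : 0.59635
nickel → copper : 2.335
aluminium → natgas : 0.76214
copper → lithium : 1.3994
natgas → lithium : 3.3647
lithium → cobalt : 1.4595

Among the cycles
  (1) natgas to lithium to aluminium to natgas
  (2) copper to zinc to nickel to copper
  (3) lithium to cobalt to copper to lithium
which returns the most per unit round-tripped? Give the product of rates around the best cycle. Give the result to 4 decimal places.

(1) 3.3647 × 0.39925 × 0.76214 = 1.02383
(2) 0.67936 × 0.59635 × 2.335 = 0.94599
(3) 1.4595 × 0.47843 × 1.3994 = 0.97716
Highest is cycle (1) at 1.0238 (>1, arbitrage).

1.0238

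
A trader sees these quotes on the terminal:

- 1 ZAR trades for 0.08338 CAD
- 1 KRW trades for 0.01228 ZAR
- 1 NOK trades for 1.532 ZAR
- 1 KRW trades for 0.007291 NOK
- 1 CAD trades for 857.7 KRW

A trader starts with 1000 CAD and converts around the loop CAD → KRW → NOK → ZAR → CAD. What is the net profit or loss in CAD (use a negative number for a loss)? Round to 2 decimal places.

-201.19

1000 CAD × 857.7 = 857700 KRW
857700 KRW × 0.007291 = 6253.4907 NOK
6253.4907 NOK × 1.532 = 9580.3477524 ZAR
9580.3477524 ZAR × 0.08338 = 798.809395595112 CAD
Net change: 798.809395595112 − 1000 = -201.190604404888 CAD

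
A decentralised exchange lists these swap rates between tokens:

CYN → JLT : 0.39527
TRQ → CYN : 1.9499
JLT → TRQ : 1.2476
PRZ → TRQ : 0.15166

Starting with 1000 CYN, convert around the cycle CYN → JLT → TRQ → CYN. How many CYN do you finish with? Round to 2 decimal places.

961.57

1000 CYN × 0.39527 = 395.27 JLT
395.27 JLT × 1.2476 = 493.138852 TRQ
493.138852 TRQ × 1.9499 = 961.5714475148 CYN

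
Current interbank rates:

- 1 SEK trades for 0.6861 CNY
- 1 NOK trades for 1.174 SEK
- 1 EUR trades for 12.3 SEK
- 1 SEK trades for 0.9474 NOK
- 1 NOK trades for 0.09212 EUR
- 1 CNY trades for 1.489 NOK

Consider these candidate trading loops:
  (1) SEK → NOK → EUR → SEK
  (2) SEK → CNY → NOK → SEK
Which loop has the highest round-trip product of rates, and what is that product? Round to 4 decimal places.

(1) 0.9474 × 0.09212 × 12.3 = 1.07348
(2) 0.6861 × 1.489 × 1.174 = 1.19936
Highest is cycle (2) at 1.1994 (>1, arbitrage).

1.1994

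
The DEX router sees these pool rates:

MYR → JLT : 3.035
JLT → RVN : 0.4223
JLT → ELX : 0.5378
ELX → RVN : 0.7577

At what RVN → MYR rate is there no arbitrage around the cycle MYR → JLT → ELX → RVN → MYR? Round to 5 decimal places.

0.80858

Known legs of the cycle: 3.035 × 0.5378 × 0.7577 = 1.2367353671
For no arbitrage the full-cycle product must be 1, so the missing rate is 1 / 1.2367353671 ≈ 0.8085804.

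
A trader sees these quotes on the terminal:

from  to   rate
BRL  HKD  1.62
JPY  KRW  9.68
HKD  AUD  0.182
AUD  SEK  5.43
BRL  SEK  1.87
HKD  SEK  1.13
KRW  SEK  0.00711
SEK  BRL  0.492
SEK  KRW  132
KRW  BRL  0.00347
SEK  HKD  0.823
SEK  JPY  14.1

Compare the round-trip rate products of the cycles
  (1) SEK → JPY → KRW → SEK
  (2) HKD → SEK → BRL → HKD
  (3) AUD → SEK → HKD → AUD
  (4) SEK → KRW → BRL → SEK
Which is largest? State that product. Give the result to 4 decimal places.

(1) 14.1 × 9.68 × 0.00711 = 0.97043
(2) 1.13 × 0.492 × 1.62 = 0.90066
(3) 5.43 × 0.823 × 0.182 = 0.81334
(4) 132 × 0.00347 × 1.87 = 0.85653
Highest is cycle (1) at 0.9704 (≤1, no arbitrage).

0.9704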